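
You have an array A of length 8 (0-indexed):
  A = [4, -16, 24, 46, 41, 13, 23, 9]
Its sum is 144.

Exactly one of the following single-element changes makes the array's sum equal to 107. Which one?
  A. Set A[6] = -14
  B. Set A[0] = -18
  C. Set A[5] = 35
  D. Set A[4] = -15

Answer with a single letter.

Option A: A[6] 23->-14, delta=-37, new_sum=144+(-37)=107 <-- matches target
Option B: A[0] 4->-18, delta=-22, new_sum=144+(-22)=122
Option C: A[5] 13->35, delta=22, new_sum=144+(22)=166
Option D: A[4] 41->-15, delta=-56, new_sum=144+(-56)=88

Answer: A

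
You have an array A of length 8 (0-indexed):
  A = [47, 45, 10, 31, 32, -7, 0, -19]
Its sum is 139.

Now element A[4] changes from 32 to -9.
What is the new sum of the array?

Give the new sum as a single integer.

Old value at index 4: 32
New value at index 4: -9
Delta = -9 - 32 = -41
New sum = old_sum + delta = 139 + (-41) = 98

Answer: 98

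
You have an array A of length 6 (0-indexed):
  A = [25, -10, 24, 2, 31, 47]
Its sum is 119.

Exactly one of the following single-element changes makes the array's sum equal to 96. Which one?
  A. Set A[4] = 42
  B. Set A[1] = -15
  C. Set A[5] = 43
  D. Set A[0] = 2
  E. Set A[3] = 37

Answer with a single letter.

Answer: D

Derivation:
Option A: A[4] 31->42, delta=11, new_sum=119+(11)=130
Option B: A[1] -10->-15, delta=-5, new_sum=119+(-5)=114
Option C: A[5] 47->43, delta=-4, new_sum=119+(-4)=115
Option D: A[0] 25->2, delta=-23, new_sum=119+(-23)=96 <-- matches target
Option E: A[3] 2->37, delta=35, new_sum=119+(35)=154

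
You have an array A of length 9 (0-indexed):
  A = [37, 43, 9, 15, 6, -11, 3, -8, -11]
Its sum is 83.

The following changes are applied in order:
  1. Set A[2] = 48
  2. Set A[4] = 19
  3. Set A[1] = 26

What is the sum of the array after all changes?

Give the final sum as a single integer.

Answer: 118

Derivation:
Initial sum: 83
Change 1: A[2] 9 -> 48, delta = 39, sum = 122
Change 2: A[4] 6 -> 19, delta = 13, sum = 135
Change 3: A[1] 43 -> 26, delta = -17, sum = 118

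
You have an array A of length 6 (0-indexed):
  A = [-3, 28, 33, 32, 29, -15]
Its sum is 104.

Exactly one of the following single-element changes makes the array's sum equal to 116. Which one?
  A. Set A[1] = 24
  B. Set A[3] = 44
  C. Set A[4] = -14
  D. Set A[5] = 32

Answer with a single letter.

Option A: A[1] 28->24, delta=-4, new_sum=104+(-4)=100
Option B: A[3] 32->44, delta=12, new_sum=104+(12)=116 <-- matches target
Option C: A[4] 29->-14, delta=-43, new_sum=104+(-43)=61
Option D: A[5] -15->32, delta=47, new_sum=104+(47)=151

Answer: B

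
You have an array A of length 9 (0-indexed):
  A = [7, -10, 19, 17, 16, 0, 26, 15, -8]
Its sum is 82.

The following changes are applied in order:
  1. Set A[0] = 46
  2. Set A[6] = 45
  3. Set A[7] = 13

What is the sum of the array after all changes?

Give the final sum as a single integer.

Answer: 138

Derivation:
Initial sum: 82
Change 1: A[0] 7 -> 46, delta = 39, sum = 121
Change 2: A[6] 26 -> 45, delta = 19, sum = 140
Change 3: A[7] 15 -> 13, delta = -2, sum = 138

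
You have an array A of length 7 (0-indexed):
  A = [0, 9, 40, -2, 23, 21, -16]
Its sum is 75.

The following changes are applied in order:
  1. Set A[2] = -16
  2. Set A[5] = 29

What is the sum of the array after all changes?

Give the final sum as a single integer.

Answer: 27

Derivation:
Initial sum: 75
Change 1: A[2] 40 -> -16, delta = -56, sum = 19
Change 2: A[5] 21 -> 29, delta = 8, sum = 27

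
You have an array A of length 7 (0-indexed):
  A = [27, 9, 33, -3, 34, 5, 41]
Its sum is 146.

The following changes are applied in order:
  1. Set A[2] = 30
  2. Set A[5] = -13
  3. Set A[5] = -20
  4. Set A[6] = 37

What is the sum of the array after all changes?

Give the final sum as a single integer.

Initial sum: 146
Change 1: A[2] 33 -> 30, delta = -3, sum = 143
Change 2: A[5] 5 -> -13, delta = -18, sum = 125
Change 3: A[5] -13 -> -20, delta = -7, sum = 118
Change 4: A[6] 41 -> 37, delta = -4, sum = 114

Answer: 114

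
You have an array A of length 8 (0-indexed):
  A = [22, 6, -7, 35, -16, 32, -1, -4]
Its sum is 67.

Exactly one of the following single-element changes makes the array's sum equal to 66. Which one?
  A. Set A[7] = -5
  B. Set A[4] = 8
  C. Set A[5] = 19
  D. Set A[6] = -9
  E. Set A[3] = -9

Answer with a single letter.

Option A: A[7] -4->-5, delta=-1, new_sum=67+(-1)=66 <-- matches target
Option B: A[4] -16->8, delta=24, new_sum=67+(24)=91
Option C: A[5] 32->19, delta=-13, new_sum=67+(-13)=54
Option D: A[6] -1->-9, delta=-8, new_sum=67+(-8)=59
Option E: A[3] 35->-9, delta=-44, new_sum=67+(-44)=23

Answer: A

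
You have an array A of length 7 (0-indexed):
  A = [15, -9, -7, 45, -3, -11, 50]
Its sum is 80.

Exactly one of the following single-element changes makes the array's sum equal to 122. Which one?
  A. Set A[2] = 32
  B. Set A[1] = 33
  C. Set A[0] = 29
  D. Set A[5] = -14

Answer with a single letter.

Option A: A[2] -7->32, delta=39, new_sum=80+(39)=119
Option B: A[1] -9->33, delta=42, new_sum=80+(42)=122 <-- matches target
Option C: A[0] 15->29, delta=14, new_sum=80+(14)=94
Option D: A[5] -11->-14, delta=-3, new_sum=80+(-3)=77

Answer: B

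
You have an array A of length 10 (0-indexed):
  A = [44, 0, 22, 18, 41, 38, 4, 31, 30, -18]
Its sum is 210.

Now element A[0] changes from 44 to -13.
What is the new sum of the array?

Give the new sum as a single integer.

Old value at index 0: 44
New value at index 0: -13
Delta = -13 - 44 = -57
New sum = old_sum + delta = 210 + (-57) = 153

Answer: 153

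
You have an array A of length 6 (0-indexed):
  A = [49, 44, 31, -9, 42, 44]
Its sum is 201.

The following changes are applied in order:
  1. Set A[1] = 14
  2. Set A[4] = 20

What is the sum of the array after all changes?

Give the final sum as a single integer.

Answer: 149

Derivation:
Initial sum: 201
Change 1: A[1] 44 -> 14, delta = -30, sum = 171
Change 2: A[4] 42 -> 20, delta = -22, sum = 149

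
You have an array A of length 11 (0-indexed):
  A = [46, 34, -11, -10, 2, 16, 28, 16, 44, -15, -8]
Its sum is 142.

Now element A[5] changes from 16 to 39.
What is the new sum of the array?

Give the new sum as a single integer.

Answer: 165

Derivation:
Old value at index 5: 16
New value at index 5: 39
Delta = 39 - 16 = 23
New sum = old_sum + delta = 142 + (23) = 165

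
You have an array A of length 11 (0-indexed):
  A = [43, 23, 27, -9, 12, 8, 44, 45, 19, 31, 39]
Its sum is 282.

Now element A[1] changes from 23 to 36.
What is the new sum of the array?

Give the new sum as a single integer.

Old value at index 1: 23
New value at index 1: 36
Delta = 36 - 23 = 13
New sum = old_sum + delta = 282 + (13) = 295

Answer: 295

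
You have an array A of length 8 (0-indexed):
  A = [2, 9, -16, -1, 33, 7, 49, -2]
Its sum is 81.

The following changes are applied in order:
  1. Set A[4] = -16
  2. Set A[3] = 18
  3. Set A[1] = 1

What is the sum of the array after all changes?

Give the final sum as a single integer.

Initial sum: 81
Change 1: A[4] 33 -> -16, delta = -49, sum = 32
Change 2: A[3] -1 -> 18, delta = 19, sum = 51
Change 3: A[1] 9 -> 1, delta = -8, sum = 43

Answer: 43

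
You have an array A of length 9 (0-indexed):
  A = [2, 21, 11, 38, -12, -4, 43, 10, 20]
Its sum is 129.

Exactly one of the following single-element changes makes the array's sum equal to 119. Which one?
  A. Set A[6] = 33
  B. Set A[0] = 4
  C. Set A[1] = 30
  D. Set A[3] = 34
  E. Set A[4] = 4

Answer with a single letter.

Option A: A[6] 43->33, delta=-10, new_sum=129+(-10)=119 <-- matches target
Option B: A[0] 2->4, delta=2, new_sum=129+(2)=131
Option C: A[1] 21->30, delta=9, new_sum=129+(9)=138
Option D: A[3] 38->34, delta=-4, new_sum=129+(-4)=125
Option E: A[4] -12->4, delta=16, new_sum=129+(16)=145

Answer: A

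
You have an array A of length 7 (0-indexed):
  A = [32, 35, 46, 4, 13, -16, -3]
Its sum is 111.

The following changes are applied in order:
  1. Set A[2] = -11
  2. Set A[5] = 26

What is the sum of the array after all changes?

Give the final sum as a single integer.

Initial sum: 111
Change 1: A[2] 46 -> -11, delta = -57, sum = 54
Change 2: A[5] -16 -> 26, delta = 42, sum = 96

Answer: 96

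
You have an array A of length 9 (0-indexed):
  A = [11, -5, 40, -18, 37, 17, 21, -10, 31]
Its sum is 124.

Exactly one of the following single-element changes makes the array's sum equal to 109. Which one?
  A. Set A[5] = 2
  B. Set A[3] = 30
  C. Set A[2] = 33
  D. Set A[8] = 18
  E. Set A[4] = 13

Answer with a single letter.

Answer: A

Derivation:
Option A: A[5] 17->2, delta=-15, new_sum=124+(-15)=109 <-- matches target
Option B: A[3] -18->30, delta=48, new_sum=124+(48)=172
Option C: A[2] 40->33, delta=-7, new_sum=124+(-7)=117
Option D: A[8] 31->18, delta=-13, new_sum=124+(-13)=111
Option E: A[4] 37->13, delta=-24, new_sum=124+(-24)=100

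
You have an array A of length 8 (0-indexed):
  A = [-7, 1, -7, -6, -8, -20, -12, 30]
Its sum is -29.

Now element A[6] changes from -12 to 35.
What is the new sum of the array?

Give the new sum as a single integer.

Answer: 18

Derivation:
Old value at index 6: -12
New value at index 6: 35
Delta = 35 - -12 = 47
New sum = old_sum + delta = -29 + (47) = 18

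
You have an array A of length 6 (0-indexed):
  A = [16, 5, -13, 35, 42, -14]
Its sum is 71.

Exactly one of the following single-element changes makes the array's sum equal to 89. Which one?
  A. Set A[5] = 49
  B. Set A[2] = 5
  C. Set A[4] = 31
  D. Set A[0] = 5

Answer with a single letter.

Option A: A[5] -14->49, delta=63, new_sum=71+(63)=134
Option B: A[2] -13->5, delta=18, new_sum=71+(18)=89 <-- matches target
Option C: A[4] 42->31, delta=-11, new_sum=71+(-11)=60
Option D: A[0] 16->5, delta=-11, new_sum=71+(-11)=60

Answer: B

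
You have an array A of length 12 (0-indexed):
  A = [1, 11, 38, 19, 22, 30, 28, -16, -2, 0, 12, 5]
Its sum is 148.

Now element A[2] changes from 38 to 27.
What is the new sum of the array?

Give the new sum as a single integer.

Old value at index 2: 38
New value at index 2: 27
Delta = 27 - 38 = -11
New sum = old_sum + delta = 148 + (-11) = 137

Answer: 137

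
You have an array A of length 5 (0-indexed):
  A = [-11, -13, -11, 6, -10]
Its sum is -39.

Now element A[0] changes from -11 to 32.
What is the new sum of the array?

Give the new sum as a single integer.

Answer: 4

Derivation:
Old value at index 0: -11
New value at index 0: 32
Delta = 32 - -11 = 43
New sum = old_sum + delta = -39 + (43) = 4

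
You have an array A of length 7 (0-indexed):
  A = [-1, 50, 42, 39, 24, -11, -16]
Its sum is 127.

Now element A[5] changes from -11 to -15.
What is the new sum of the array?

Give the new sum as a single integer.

Answer: 123

Derivation:
Old value at index 5: -11
New value at index 5: -15
Delta = -15 - -11 = -4
New sum = old_sum + delta = 127 + (-4) = 123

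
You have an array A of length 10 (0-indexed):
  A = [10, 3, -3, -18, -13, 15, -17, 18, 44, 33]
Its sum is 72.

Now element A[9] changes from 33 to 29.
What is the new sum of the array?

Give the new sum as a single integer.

Old value at index 9: 33
New value at index 9: 29
Delta = 29 - 33 = -4
New sum = old_sum + delta = 72 + (-4) = 68

Answer: 68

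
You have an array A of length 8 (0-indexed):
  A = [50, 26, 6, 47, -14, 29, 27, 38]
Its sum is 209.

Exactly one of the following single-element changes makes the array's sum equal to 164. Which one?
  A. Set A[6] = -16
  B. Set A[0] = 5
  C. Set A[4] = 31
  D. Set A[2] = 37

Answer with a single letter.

Answer: B

Derivation:
Option A: A[6] 27->-16, delta=-43, new_sum=209+(-43)=166
Option B: A[0] 50->5, delta=-45, new_sum=209+(-45)=164 <-- matches target
Option C: A[4] -14->31, delta=45, new_sum=209+(45)=254
Option D: A[2] 6->37, delta=31, new_sum=209+(31)=240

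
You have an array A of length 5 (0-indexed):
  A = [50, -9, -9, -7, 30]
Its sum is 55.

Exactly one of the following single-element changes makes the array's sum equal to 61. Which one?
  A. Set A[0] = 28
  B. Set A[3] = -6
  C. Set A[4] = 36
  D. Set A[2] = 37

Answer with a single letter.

Option A: A[0] 50->28, delta=-22, new_sum=55+(-22)=33
Option B: A[3] -7->-6, delta=1, new_sum=55+(1)=56
Option C: A[4] 30->36, delta=6, new_sum=55+(6)=61 <-- matches target
Option D: A[2] -9->37, delta=46, new_sum=55+(46)=101

Answer: C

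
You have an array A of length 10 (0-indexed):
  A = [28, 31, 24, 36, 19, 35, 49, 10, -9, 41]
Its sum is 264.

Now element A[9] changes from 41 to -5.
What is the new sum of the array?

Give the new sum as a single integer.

Old value at index 9: 41
New value at index 9: -5
Delta = -5 - 41 = -46
New sum = old_sum + delta = 264 + (-46) = 218

Answer: 218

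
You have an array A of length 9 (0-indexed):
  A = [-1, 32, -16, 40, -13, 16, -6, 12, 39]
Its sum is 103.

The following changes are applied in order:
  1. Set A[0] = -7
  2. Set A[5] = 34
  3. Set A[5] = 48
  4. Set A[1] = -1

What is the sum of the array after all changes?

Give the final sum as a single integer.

Answer: 96

Derivation:
Initial sum: 103
Change 1: A[0] -1 -> -7, delta = -6, sum = 97
Change 2: A[5] 16 -> 34, delta = 18, sum = 115
Change 3: A[5] 34 -> 48, delta = 14, sum = 129
Change 4: A[1] 32 -> -1, delta = -33, sum = 96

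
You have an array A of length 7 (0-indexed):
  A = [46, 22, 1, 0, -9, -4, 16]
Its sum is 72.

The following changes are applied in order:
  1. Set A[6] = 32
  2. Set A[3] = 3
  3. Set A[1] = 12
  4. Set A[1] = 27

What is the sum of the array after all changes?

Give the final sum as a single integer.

Answer: 96

Derivation:
Initial sum: 72
Change 1: A[6] 16 -> 32, delta = 16, sum = 88
Change 2: A[3] 0 -> 3, delta = 3, sum = 91
Change 3: A[1] 22 -> 12, delta = -10, sum = 81
Change 4: A[1] 12 -> 27, delta = 15, sum = 96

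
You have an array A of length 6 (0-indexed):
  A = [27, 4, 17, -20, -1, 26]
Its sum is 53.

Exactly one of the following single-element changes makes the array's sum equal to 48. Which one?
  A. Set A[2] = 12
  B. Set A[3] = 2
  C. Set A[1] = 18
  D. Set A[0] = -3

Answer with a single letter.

Answer: A

Derivation:
Option A: A[2] 17->12, delta=-5, new_sum=53+(-5)=48 <-- matches target
Option B: A[3] -20->2, delta=22, new_sum=53+(22)=75
Option C: A[1] 4->18, delta=14, new_sum=53+(14)=67
Option D: A[0] 27->-3, delta=-30, new_sum=53+(-30)=23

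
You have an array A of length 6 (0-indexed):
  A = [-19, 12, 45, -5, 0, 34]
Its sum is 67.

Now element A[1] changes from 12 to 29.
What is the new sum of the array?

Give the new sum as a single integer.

Answer: 84

Derivation:
Old value at index 1: 12
New value at index 1: 29
Delta = 29 - 12 = 17
New sum = old_sum + delta = 67 + (17) = 84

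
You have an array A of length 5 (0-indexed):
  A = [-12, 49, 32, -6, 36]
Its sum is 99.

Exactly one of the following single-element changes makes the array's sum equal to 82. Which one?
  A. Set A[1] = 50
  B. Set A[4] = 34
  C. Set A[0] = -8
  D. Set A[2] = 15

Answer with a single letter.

Option A: A[1] 49->50, delta=1, new_sum=99+(1)=100
Option B: A[4] 36->34, delta=-2, new_sum=99+(-2)=97
Option C: A[0] -12->-8, delta=4, new_sum=99+(4)=103
Option D: A[2] 32->15, delta=-17, new_sum=99+(-17)=82 <-- matches target

Answer: D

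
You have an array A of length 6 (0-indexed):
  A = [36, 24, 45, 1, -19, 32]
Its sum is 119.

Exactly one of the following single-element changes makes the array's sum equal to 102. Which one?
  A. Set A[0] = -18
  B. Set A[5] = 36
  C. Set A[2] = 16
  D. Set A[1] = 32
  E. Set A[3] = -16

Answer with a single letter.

Option A: A[0] 36->-18, delta=-54, new_sum=119+(-54)=65
Option B: A[5] 32->36, delta=4, new_sum=119+(4)=123
Option C: A[2] 45->16, delta=-29, new_sum=119+(-29)=90
Option D: A[1] 24->32, delta=8, new_sum=119+(8)=127
Option E: A[3] 1->-16, delta=-17, new_sum=119+(-17)=102 <-- matches target

Answer: E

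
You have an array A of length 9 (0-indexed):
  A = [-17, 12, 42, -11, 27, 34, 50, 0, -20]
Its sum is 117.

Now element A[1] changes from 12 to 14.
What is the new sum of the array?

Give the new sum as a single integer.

Old value at index 1: 12
New value at index 1: 14
Delta = 14 - 12 = 2
New sum = old_sum + delta = 117 + (2) = 119

Answer: 119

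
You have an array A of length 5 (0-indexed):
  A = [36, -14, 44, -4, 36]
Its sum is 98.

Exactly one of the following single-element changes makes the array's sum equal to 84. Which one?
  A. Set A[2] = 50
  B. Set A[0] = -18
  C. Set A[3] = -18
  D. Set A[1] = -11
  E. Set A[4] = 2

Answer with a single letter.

Answer: C

Derivation:
Option A: A[2] 44->50, delta=6, new_sum=98+(6)=104
Option B: A[0] 36->-18, delta=-54, new_sum=98+(-54)=44
Option C: A[3] -4->-18, delta=-14, new_sum=98+(-14)=84 <-- matches target
Option D: A[1] -14->-11, delta=3, new_sum=98+(3)=101
Option E: A[4] 36->2, delta=-34, new_sum=98+(-34)=64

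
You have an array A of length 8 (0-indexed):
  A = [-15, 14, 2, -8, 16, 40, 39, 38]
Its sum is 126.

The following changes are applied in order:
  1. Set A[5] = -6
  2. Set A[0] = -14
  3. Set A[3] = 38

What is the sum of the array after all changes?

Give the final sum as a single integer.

Initial sum: 126
Change 1: A[5] 40 -> -6, delta = -46, sum = 80
Change 2: A[0] -15 -> -14, delta = 1, sum = 81
Change 3: A[3] -8 -> 38, delta = 46, sum = 127

Answer: 127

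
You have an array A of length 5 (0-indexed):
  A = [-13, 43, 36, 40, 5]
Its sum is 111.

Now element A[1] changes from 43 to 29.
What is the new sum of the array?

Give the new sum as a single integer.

Old value at index 1: 43
New value at index 1: 29
Delta = 29 - 43 = -14
New sum = old_sum + delta = 111 + (-14) = 97

Answer: 97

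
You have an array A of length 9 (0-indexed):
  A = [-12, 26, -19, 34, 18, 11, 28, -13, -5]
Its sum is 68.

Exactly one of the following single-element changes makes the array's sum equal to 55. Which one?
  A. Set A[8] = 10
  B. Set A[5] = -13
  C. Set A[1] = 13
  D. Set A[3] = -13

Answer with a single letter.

Option A: A[8] -5->10, delta=15, new_sum=68+(15)=83
Option B: A[5] 11->-13, delta=-24, new_sum=68+(-24)=44
Option C: A[1] 26->13, delta=-13, new_sum=68+(-13)=55 <-- matches target
Option D: A[3] 34->-13, delta=-47, new_sum=68+(-47)=21

Answer: C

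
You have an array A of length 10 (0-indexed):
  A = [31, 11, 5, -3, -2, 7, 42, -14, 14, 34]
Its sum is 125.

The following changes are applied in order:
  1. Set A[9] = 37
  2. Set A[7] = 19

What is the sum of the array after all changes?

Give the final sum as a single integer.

Initial sum: 125
Change 1: A[9] 34 -> 37, delta = 3, sum = 128
Change 2: A[7] -14 -> 19, delta = 33, sum = 161

Answer: 161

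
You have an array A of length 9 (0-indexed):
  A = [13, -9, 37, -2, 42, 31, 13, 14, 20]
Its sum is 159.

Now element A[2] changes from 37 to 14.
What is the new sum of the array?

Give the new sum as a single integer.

Answer: 136

Derivation:
Old value at index 2: 37
New value at index 2: 14
Delta = 14 - 37 = -23
New sum = old_sum + delta = 159 + (-23) = 136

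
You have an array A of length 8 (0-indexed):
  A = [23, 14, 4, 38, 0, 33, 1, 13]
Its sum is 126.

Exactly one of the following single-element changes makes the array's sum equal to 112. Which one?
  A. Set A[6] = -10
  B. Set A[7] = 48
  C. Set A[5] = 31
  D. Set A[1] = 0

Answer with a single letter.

Answer: D

Derivation:
Option A: A[6] 1->-10, delta=-11, new_sum=126+(-11)=115
Option B: A[7] 13->48, delta=35, new_sum=126+(35)=161
Option C: A[5] 33->31, delta=-2, new_sum=126+(-2)=124
Option D: A[1] 14->0, delta=-14, new_sum=126+(-14)=112 <-- matches target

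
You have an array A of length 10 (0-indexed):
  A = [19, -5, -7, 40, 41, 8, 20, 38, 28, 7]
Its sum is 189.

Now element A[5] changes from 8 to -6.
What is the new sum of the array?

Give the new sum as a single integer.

Old value at index 5: 8
New value at index 5: -6
Delta = -6 - 8 = -14
New sum = old_sum + delta = 189 + (-14) = 175

Answer: 175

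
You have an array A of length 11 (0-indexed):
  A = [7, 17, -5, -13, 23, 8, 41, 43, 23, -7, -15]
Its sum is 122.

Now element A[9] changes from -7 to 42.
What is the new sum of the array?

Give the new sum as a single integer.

Answer: 171

Derivation:
Old value at index 9: -7
New value at index 9: 42
Delta = 42 - -7 = 49
New sum = old_sum + delta = 122 + (49) = 171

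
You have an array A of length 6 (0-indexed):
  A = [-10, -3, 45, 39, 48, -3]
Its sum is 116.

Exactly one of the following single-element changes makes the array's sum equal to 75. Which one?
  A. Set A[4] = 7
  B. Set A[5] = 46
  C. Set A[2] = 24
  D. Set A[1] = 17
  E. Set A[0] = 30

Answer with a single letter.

Option A: A[4] 48->7, delta=-41, new_sum=116+(-41)=75 <-- matches target
Option B: A[5] -3->46, delta=49, new_sum=116+(49)=165
Option C: A[2] 45->24, delta=-21, new_sum=116+(-21)=95
Option D: A[1] -3->17, delta=20, new_sum=116+(20)=136
Option E: A[0] -10->30, delta=40, new_sum=116+(40)=156

Answer: A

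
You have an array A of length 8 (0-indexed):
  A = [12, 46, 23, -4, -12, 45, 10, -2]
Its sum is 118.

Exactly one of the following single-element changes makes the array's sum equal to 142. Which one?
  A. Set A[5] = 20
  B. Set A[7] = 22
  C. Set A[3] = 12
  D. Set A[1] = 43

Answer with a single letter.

Answer: B

Derivation:
Option A: A[5] 45->20, delta=-25, new_sum=118+(-25)=93
Option B: A[7] -2->22, delta=24, new_sum=118+(24)=142 <-- matches target
Option C: A[3] -4->12, delta=16, new_sum=118+(16)=134
Option D: A[1] 46->43, delta=-3, new_sum=118+(-3)=115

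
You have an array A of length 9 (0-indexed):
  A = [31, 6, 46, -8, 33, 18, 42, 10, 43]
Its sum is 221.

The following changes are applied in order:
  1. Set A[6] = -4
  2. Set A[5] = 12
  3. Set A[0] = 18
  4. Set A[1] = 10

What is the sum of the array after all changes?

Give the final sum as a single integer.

Initial sum: 221
Change 1: A[6] 42 -> -4, delta = -46, sum = 175
Change 2: A[5] 18 -> 12, delta = -6, sum = 169
Change 3: A[0] 31 -> 18, delta = -13, sum = 156
Change 4: A[1] 6 -> 10, delta = 4, sum = 160

Answer: 160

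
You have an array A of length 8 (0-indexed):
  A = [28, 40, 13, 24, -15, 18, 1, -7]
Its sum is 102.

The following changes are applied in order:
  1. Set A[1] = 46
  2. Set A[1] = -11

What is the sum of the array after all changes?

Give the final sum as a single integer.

Initial sum: 102
Change 1: A[1] 40 -> 46, delta = 6, sum = 108
Change 2: A[1] 46 -> -11, delta = -57, sum = 51

Answer: 51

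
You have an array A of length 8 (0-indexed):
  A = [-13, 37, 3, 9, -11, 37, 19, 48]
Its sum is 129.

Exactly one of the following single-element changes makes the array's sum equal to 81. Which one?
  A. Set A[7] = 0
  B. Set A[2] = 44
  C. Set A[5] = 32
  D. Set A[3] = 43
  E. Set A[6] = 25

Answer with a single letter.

Answer: A

Derivation:
Option A: A[7] 48->0, delta=-48, new_sum=129+(-48)=81 <-- matches target
Option B: A[2] 3->44, delta=41, new_sum=129+(41)=170
Option C: A[5] 37->32, delta=-5, new_sum=129+(-5)=124
Option D: A[3] 9->43, delta=34, new_sum=129+(34)=163
Option E: A[6] 19->25, delta=6, new_sum=129+(6)=135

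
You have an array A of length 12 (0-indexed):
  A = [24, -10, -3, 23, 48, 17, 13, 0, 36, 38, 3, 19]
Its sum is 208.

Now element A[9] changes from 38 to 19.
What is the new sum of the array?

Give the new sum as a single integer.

Answer: 189

Derivation:
Old value at index 9: 38
New value at index 9: 19
Delta = 19 - 38 = -19
New sum = old_sum + delta = 208 + (-19) = 189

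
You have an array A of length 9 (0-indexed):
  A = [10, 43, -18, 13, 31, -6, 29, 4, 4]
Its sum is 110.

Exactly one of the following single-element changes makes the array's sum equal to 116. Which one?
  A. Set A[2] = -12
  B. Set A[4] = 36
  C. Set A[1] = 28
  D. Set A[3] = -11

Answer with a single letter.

Option A: A[2] -18->-12, delta=6, new_sum=110+(6)=116 <-- matches target
Option B: A[4] 31->36, delta=5, new_sum=110+(5)=115
Option C: A[1] 43->28, delta=-15, new_sum=110+(-15)=95
Option D: A[3] 13->-11, delta=-24, new_sum=110+(-24)=86

Answer: A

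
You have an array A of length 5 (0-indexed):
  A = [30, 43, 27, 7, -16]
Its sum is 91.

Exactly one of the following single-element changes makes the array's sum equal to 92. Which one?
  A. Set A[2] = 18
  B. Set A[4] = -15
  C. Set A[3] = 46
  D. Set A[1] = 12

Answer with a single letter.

Answer: B

Derivation:
Option A: A[2] 27->18, delta=-9, new_sum=91+(-9)=82
Option B: A[4] -16->-15, delta=1, new_sum=91+(1)=92 <-- matches target
Option C: A[3] 7->46, delta=39, new_sum=91+(39)=130
Option D: A[1] 43->12, delta=-31, new_sum=91+(-31)=60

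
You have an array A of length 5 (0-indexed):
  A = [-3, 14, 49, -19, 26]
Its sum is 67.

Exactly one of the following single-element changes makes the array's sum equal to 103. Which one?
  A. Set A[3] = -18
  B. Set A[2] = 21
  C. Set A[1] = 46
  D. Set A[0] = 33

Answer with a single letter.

Option A: A[3] -19->-18, delta=1, new_sum=67+(1)=68
Option B: A[2] 49->21, delta=-28, new_sum=67+(-28)=39
Option C: A[1] 14->46, delta=32, new_sum=67+(32)=99
Option D: A[0] -3->33, delta=36, new_sum=67+(36)=103 <-- matches target

Answer: D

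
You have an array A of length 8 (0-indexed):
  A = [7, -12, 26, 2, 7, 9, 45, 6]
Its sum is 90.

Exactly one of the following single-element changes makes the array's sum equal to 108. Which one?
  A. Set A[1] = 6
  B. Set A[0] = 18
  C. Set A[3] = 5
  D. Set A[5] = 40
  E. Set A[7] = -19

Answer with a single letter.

Answer: A

Derivation:
Option A: A[1] -12->6, delta=18, new_sum=90+(18)=108 <-- matches target
Option B: A[0] 7->18, delta=11, new_sum=90+(11)=101
Option C: A[3] 2->5, delta=3, new_sum=90+(3)=93
Option D: A[5] 9->40, delta=31, new_sum=90+(31)=121
Option E: A[7] 6->-19, delta=-25, new_sum=90+(-25)=65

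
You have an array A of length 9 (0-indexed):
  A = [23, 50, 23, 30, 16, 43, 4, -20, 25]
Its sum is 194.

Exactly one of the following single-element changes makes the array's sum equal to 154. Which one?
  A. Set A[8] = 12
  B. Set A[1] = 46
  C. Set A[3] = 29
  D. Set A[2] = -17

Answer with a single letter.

Option A: A[8] 25->12, delta=-13, new_sum=194+(-13)=181
Option B: A[1] 50->46, delta=-4, new_sum=194+(-4)=190
Option C: A[3] 30->29, delta=-1, new_sum=194+(-1)=193
Option D: A[2] 23->-17, delta=-40, new_sum=194+(-40)=154 <-- matches target

Answer: D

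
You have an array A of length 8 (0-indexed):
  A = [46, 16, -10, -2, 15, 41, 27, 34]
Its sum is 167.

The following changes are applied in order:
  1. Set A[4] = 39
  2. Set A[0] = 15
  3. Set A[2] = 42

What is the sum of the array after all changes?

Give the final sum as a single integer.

Answer: 212

Derivation:
Initial sum: 167
Change 1: A[4] 15 -> 39, delta = 24, sum = 191
Change 2: A[0] 46 -> 15, delta = -31, sum = 160
Change 3: A[2] -10 -> 42, delta = 52, sum = 212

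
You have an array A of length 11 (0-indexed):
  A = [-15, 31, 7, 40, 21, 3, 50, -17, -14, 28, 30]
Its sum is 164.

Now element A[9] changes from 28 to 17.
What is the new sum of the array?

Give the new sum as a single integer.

Old value at index 9: 28
New value at index 9: 17
Delta = 17 - 28 = -11
New sum = old_sum + delta = 164 + (-11) = 153

Answer: 153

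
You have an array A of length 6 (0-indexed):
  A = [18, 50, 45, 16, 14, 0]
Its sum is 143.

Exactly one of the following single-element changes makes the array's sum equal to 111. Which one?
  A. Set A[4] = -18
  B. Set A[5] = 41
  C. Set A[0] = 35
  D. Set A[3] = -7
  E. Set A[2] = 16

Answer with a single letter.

Answer: A

Derivation:
Option A: A[4] 14->-18, delta=-32, new_sum=143+(-32)=111 <-- matches target
Option B: A[5] 0->41, delta=41, new_sum=143+(41)=184
Option C: A[0] 18->35, delta=17, new_sum=143+(17)=160
Option D: A[3] 16->-7, delta=-23, new_sum=143+(-23)=120
Option E: A[2] 45->16, delta=-29, new_sum=143+(-29)=114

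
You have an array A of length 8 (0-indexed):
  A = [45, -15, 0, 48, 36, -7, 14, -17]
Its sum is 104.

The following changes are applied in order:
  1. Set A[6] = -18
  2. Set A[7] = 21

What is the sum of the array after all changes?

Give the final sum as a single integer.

Answer: 110

Derivation:
Initial sum: 104
Change 1: A[6] 14 -> -18, delta = -32, sum = 72
Change 2: A[7] -17 -> 21, delta = 38, sum = 110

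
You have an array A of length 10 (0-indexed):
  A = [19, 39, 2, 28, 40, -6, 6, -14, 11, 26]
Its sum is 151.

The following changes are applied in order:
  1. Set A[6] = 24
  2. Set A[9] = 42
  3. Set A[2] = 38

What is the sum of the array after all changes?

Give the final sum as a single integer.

Initial sum: 151
Change 1: A[6] 6 -> 24, delta = 18, sum = 169
Change 2: A[9] 26 -> 42, delta = 16, sum = 185
Change 3: A[2] 2 -> 38, delta = 36, sum = 221

Answer: 221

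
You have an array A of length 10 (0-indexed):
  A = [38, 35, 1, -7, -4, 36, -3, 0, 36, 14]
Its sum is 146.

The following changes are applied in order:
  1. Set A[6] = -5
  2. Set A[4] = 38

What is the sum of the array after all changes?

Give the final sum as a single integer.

Answer: 186

Derivation:
Initial sum: 146
Change 1: A[6] -3 -> -5, delta = -2, sum = 144
Change 2: A[4] -4 -> 38, delta = 42, sum = 186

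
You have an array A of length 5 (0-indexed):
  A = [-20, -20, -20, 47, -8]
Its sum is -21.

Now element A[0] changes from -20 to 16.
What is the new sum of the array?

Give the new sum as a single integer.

Old value at index 0: -20
New value at index 0: 16
Delta = 16 - -20 = 36
New sum = old_sum + delta = -21 + (36) = 15

Answer: 15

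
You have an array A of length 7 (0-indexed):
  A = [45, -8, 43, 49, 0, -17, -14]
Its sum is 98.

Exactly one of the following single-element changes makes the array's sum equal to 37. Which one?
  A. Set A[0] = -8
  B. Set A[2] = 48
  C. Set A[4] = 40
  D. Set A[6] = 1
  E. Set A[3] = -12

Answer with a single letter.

Answer: E

Derivation:
Option A: A[0] 45->-8, delta=-53, new_sum=98+(-53)=45
Option B: A[2] 43->48, delta=5, new_sum=98+(5)=103
Option C: A[4] 0->40, delta=40, new_sum=98+(40)=138
Option D: A[6] -14->1, delta=15, new_sum=98+(15)=113
Option E: A[3] 49->-12, delta=-61, new_sum=98+(-61)=37 <-- matches target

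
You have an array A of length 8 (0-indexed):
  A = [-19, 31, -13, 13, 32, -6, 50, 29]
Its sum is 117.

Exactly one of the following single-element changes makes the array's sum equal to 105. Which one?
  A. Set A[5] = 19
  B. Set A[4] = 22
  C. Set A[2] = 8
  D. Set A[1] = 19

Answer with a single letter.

Option A: A[5] -6->19, delta=25, new_sum=117+(25)=142
Option B: A[4] 32->22, delta=-10, new_sum=117+(-10)=107
Option C: A[2] -13->8, delta=21, new_sum=117+(21)=138
Option D: A[1] 31->19, delta=-12, new_sum=117+(-12)=105 <-- matches target

Answer: D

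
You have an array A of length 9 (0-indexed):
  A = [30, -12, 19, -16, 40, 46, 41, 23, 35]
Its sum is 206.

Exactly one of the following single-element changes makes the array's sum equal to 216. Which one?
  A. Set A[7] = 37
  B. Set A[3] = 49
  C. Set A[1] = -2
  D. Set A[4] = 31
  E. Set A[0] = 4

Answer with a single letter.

Answer: C

Derivation:
Option A: A[7] 23->37, delta=14, new_sum=206+(14)=220
Option B: A[3] -16->49, delta=65, new_sum=206+(65)=271
Option C: A[1] -12->-2, delta=10, new_sum=206+(10)=216 <-- matches target
Option D: A[4] 40->31, delta=-9, new_sum=206+(-9)=197
Option E: A[0] 30->4, delta=-26, new_sum=206+(-26)=180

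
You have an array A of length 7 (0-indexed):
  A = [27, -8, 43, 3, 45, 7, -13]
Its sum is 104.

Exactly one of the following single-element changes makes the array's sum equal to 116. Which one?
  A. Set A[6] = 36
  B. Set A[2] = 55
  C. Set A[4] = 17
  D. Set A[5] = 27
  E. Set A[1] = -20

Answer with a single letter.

Answer: B

Derivation:
Option A: A[6] -13->36, delta=49, new_sum=104+(49)=153
Option B: A[2] 43->55, delta=12, new_sum=104+(12)=116 <-- matches target
Option C: A[4] 45->17, delta=-28, new_sum=104+(-28)=76
Option D: A[5] 7->27, delta=20, new_sum=104+(20)=124
Option E: A[1] -8->-20, delta=-12, new_sum=104+(-12)=92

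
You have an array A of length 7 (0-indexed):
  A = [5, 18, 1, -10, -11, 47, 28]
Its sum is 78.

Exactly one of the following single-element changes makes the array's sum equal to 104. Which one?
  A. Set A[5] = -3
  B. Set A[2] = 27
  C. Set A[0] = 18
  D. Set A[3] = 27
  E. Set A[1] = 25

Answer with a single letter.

Answer: B

Derivation:
Option A: A[5] 47->-3, delta=-50, new_sum=78+(-50)=28
Option B: A[2] 1->27, delta=26, new_sum=78+(26)=104 <-- matches target
Option C: A[0] 5->18, delta=13, new_sum=78+(13)=91
Option D: A[3] -10->27, delta=37, new_sum=78+(37)=115
Option E: A[1] 18->25, delta=7, new_sum=78+(7)=85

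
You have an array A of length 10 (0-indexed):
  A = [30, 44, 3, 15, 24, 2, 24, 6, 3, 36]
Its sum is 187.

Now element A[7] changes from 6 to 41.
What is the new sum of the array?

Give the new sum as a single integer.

Old value at index 7: 6
New value at index 7: 41
Delta = 41 - 6 = 35
New sum = old_sum + delta = 187 + (35) = 222

Answer: 222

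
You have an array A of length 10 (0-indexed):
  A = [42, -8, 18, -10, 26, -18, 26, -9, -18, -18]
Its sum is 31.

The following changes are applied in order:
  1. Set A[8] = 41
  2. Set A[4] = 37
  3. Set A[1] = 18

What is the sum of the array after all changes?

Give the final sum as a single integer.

Answer: 127

Derivation:
Initial sum: 31
Change 1: A[8] -18 -> 41, delta = 59, sum = 90
Change 2: A[4] 26 -> 37, delta = 11, sum = 101
Change 3: A[1] -8 -> 18, delta = 26, sum = 127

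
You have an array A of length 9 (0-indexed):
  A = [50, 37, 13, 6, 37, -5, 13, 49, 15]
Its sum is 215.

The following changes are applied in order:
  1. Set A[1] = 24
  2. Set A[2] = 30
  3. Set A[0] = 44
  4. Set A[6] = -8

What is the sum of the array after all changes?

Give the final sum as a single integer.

Answer: 192

Derivation:
Initial sum: 215
Change 1: A[1] 37 -> 24, delta = -13, sum = 202
Change 2: A[2] 13 -> 30, delta = 17, sum = 219
Change 3: A[0] 50 -> 44, delta = -6, sum = 213
Change 4: A[6] 13 -> -8, delta = -21, sum = 192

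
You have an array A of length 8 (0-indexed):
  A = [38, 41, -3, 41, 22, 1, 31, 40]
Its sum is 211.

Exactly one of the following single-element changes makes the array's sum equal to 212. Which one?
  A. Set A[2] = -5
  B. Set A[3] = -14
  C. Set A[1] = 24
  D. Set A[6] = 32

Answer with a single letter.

Option A: A[2] -3->-5, delta=-2, new_sum=211+(-2)=209
Option B: A[3] 41->-14, delta=-55, new_sum=211+(-55)=156
Option C: A[1] 41->24, delta=-17, new_sum=211+(-17)=194
Option D: A[6] 31->32, delta=1, new_sum=211+(1)=212 <-- matches target

Answer: D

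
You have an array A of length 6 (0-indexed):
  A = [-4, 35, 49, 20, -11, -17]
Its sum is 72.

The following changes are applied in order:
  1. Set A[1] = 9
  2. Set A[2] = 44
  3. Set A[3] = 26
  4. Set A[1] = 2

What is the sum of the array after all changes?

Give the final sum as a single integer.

Answer: 40

Derivation:
Initial sum: 72
Change 1: A[1] 35 -> 9, delta = -26, sum = 46
Change 2: A[2] 49 -> 44, delta = -5, sum = 41
Change 3: A[3] 20 -> 26, delta = 6, sum = 47
Change 4: A[1] 9 -> 2, delta = -7, sum = 40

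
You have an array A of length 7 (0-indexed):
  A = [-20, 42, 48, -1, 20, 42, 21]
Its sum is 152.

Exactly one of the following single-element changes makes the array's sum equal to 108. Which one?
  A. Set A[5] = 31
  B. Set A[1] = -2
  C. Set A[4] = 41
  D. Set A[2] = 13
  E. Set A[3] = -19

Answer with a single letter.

Answer: B

Derivation:
Option A: A[5] 42->31, delta=-11, new_sum=152+(-11)=141
Option B: A[1] 42->-2, delta=-44, new_sum=152+(-44)=108 <-- matches target
Option C: A[4] 20->41, delta=21, new_sum=152+(21)=173
Option D: A[2] 48->13, delta=-35, new_sum=152+(-35)=117
Option E: A[3] -1->-19, delta=-18, new_sum=152+(-18)=134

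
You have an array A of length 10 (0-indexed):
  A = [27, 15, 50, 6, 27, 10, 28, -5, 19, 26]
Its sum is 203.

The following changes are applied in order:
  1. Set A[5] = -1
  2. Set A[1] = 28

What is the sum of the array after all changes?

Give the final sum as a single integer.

Initial sum: 203
Change 1: A[5] 10 -> -1, delta = -11, sum = 192
Change 2: A[1] 15 -> 28, delta = 13, sum = 205

Answer: 205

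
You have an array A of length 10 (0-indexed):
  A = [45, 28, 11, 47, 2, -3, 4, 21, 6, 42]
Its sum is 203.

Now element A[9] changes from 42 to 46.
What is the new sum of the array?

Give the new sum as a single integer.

Old value at index 9: 42
New value at index 9: 46
Delta = 46 - 42 = 4
New sum = old_sum + delta = 203 + (4) = 207

Answer: 207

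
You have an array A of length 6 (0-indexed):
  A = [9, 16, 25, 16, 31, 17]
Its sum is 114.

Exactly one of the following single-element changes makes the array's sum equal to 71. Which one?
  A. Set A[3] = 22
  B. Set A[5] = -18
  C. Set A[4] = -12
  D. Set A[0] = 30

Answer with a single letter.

Option A: A[3] 16->22, delta=6, new_sum=114+(6)=120
Option B: A[5] 17->-18, delta=-35, new_sum=114+(-35)=79
Option C: A[4] 31->-12, delta=-43, new_sum=114+(-43)=71 <-- matches target
Option D: A[0] 9->30, delta=21, new_sum=114+(21)=135

Answer: C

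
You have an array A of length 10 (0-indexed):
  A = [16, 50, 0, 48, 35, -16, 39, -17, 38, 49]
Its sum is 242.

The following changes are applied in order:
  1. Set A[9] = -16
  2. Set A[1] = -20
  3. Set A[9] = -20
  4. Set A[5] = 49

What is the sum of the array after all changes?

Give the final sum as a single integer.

Answer: 168

Derivation:
Initial sum: 242
Change 1: A[9] 49 -> -16, delta = -65, sum = 177
Change 2: A[1] 50 -> -20, delta = -70, sum = 107
Change 3: A[9] -16 -> -20, delta = -4, sum = 103
Change 4: A[5] -16 -> 49, delta = 65, sum = 168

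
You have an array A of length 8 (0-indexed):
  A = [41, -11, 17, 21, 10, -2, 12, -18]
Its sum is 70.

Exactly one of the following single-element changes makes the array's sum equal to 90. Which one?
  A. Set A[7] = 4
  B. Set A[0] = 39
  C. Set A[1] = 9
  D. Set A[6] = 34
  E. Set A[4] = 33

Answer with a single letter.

Answer: C

Derivation:
Option A: A[7] -18->4, delta=22, new_sum=70+(22)=92
Option B: A[0] 41->39, delta=-2, new_sum=70+(-2)=68
Option C: A[1] -11->9, delta=20, new_sum=70+(20)=90 <-- matches target
Option D: A[6] 12->34, delta=22, new_sum=70+(22)=92
Option E: A[4] 10->33, delta=23, new_sum=70+(23)=93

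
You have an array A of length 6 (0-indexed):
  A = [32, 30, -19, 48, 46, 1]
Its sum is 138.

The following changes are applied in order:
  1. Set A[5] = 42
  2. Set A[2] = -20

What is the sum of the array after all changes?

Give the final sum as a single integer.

Initial sum: 138
Change 1: A[5] 1 -> 42, delta = 41, sum = 179
Change 2: A[2] -19 -> -20, delta = -1, sum = 178

Answer: 178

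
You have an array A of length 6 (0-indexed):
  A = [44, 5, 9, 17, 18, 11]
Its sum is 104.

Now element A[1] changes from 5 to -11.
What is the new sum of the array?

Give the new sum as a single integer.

Old value at index 1: 5
New value at index 1: -11
Delta = -11 - 5 = -16
New sum = old_sum + delta = 104 + (-16) = 88

Answer: 88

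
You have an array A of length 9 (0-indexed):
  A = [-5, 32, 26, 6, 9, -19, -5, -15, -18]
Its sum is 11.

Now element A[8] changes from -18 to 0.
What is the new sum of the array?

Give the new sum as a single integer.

Answer: 29

Derivation:
Old value at index 8: -18
New value at index 8: 0
Delta = 0 - -18 = 18
New sum = old_sum + delta = 11 + (18) = 29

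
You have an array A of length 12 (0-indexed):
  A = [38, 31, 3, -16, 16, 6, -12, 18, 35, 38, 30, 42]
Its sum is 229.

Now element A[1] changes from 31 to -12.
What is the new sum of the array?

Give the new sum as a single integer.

Answer: 186

Derivation:
Old value at index 1: 31
New value at index 1: -12
Delta = -12 - 31 = -43
New sum = old_sum + delta = 229 + (-43) = 186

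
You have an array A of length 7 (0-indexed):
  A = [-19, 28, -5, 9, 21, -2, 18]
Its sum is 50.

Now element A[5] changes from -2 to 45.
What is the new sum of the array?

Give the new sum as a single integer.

Answer: 97

Derivation:
Old value at index 5: -2
New value at index 5: 45
Delta = 45 - -2 = 47
New sum = old_sum + delta = 50 + (47) = 97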